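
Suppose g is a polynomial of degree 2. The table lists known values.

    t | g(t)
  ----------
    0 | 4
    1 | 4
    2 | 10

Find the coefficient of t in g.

-3

Write g(t) = at² + bt + c; the 3 given values yield a linear system in the 3 coefficients.
Solving, g(t) = 3t² - 3t + 4.
The coefficient of t is -3.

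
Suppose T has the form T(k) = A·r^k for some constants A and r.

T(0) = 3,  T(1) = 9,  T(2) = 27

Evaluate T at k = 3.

Consecutive ratio: 9/3 = 3, and 27/9 = 3, so r = 3.
Then A·3^0 = 3 gives A = 3, and T(k) = 3·3^k.
T(3) = 3·3^3 = 81.

81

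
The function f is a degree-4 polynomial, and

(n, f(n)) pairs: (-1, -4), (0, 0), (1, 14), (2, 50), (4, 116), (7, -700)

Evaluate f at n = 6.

Write f(n) = an^4 + bn³ + cn² + dn + e; the 6 given values yield a linear system in the 5 coefficients.
Solving, f(n) = -n^4 + 4n³ + 6n² + 5n.
Then f(6) = -186.

-186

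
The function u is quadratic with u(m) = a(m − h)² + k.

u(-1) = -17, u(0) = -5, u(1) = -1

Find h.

1

First differences 12, 4; second difference -8 = 2a, so a = -4.
Expanding, the m-coefficient is −2ah = 8h; matching it to the data gives h = 1, and then k = -1.
So u(m) = -4(m − 1)² − 1.
Hence h = 1.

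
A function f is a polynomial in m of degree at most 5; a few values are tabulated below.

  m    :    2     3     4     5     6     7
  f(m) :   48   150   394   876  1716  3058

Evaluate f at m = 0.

First differences: 102, 244, 482, 840, 1342. Second differences: 142, 238, 358, 502. Third differences: 96, 120, 144. Fourth differences: 24, 24.
Level-4 differences are constant, so f has degree 4.
Fitting a degree-4 polynomial gives f(m) = m^4 + 2m³ - 2m² + 9m + 6.
Then f(0) = 6.

6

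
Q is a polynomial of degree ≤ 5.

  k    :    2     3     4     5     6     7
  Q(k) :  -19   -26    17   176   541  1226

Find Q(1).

-4

First differences: -7, 43, 159, 365, 685. Second differences: 50, 116, 206, 320. Third differences: 66, 90, 114. Fourth differences: 24, 24.
Level-4 differences are constant, so Q has degree 4.
Fitting a degree-4 polynomial gives Q(k) = k^4 - 3k³ - 3k² + 1.
Then Q(1) = -4.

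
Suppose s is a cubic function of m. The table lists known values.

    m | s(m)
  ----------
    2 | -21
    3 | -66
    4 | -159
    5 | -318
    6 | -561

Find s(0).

-3

First differences: -45, -93, -159, -243. Second differences: -48, -66, -84. Third differences: -18, -18.
Level-3 differences are constant, so s has degree 3.
Fitting a degree-3 polynomial gives s(m) = -3m³ + 3m² - 3m - 3.
Then s(0) = -3.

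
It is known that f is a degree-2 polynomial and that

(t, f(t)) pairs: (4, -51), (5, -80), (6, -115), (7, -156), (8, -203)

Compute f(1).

0

Write f(t) = at² + bt + c; the 5 given values yield a linear system in the 3 coefficients.
Solving, f(t) = -3t² - 2t + 5.
Then f(1) = 0.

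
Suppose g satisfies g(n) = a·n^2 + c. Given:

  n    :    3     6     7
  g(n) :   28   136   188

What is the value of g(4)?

56

From g(3) = 28 and g(6) = 136: 9a + c = 28 and 36a + c = 136.
Subtracting: 27a = 108, so a = 4; then c = 28 − 4·9 = -8.
So g(n) = 4n² − 8, and g(4) = 56.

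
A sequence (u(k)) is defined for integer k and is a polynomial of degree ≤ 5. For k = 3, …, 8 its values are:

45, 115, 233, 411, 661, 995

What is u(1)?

First differences: 70, 118, 178, 250, 334. Second differences: 48, 60, 72, 84. Third differences: 12, 12, 12.
Level-3 differences are constant, so u has degree 3.
Fitting a degree-3 polynomial gives u(k) = 2k³ - 4k + 3.
Then u(1) = 1.

1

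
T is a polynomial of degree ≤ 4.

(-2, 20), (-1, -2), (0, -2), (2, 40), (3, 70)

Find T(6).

Write T(t) = at^4 + bt³ + ct² + dt + e; the 5 given values yield a linear system in the 5 coefficients.
Solving, the leading coefficient vanishes, and T(t) = -t³ + 8t² + 9t - 2.
Then T(6) = 124.

124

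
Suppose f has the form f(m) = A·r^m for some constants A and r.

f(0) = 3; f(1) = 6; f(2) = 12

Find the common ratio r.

2

Consecutive ratio: 6/3 = 2, and 12/6 = 2, so r = 2.
Then A·2^0 = 3 gives A = 3, and f(m) = 3·2^m.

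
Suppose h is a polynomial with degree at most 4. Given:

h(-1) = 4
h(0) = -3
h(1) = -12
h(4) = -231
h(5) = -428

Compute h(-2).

Write h(k) = ak^4 + bk³ + ck² + dk + e; the 5 given values yield a linear system in the 5 coefficients.
Solving, the leading coefficient vanishes, and h(k) = -3k³ - k² - 5k - 3.
Then h(-2) = 27.

27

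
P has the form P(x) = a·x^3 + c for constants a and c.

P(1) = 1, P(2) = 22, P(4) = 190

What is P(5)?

373

From P(1) = 1 and P(2) = 22: 1a + c = 1 and 8a + c = 22.
Subtracting: 7a = 21, so a = 3; then c = 1 − 3·1 = -2.
So P(x) = 3x³ − 2, and P(5) = 373.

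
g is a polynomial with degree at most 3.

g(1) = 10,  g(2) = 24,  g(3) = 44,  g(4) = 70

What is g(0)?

2

First differences: 14, 20, 26. Second differences: 6, 6.
Level-2 differences are constant, so g has degree 2.
Fitting a degree-2 polynomial gives g(m) = 3m² + 5m + 2.
The constant term is g(0) = 2.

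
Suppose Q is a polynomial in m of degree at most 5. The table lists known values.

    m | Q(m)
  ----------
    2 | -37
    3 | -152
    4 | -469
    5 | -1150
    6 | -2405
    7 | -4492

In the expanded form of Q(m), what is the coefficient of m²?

First differences: -115, -317, -681, -1255, -2087. Second differences: -202, -364, -574, -832. Third differences: -162, -210, -258. Fourth differences: -48, -48.
Level-4 differences are constant, so Q has degree 4.
Fitting a degree-4 polynomial gives Q(m) = -2m^4 + m³ - 4m - 5.
The coefficient of m² is 0.

0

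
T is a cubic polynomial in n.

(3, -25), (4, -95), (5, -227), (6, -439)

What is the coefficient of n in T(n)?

6

Write T(n) = an³ + bn² + cn + d; the 4 given values yield a linear system in the 4 coefficients.
Solving, T(n) = -3n³ + 5n² + 6n - 7.
The coefficient of n is 6.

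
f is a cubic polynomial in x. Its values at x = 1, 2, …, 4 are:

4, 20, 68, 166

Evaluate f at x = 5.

Write f(x) = ax³ + bx² + cx + d; the 4 given values yield a linear system in the 4 coefficients.
Solving, f(x) = 3x³ - 2x² + x + 2.
Then f(5) = 332.

332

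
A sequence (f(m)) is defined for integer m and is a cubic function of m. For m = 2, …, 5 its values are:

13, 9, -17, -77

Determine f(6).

Write f(m) = am³ + bm² + cm + d; the 4 given values yield a linear system in the 4 coefficients.
Solving, f(m) = -2m³ + 7m² - m + 3.
Then f(6) = -183.

-183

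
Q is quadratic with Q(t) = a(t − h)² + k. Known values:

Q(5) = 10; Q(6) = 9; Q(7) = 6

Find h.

5

First differences -1, -3; second difference -2 = 2a, so a = -1.
Expanding, the t-coefficient is −2ah = 2h; matching it to the data gives h = 5, and then k = 10.
So Q(t) = -1(t − 5)² + 10.
Hence h = 5.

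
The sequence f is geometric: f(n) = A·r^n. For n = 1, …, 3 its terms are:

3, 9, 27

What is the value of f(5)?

Consecutive ratio: 9/3 = 3, and 27/9 = 3, so r = 3.
Then A·3^1 = 3 gives A = 1, and f(n) = 1·3^n.
f(5) = 1·3^5 = 243.

243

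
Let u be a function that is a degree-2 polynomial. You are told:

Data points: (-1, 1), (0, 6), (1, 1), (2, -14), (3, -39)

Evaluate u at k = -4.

Write u(k) = ak² + bk + c; the 5 given values yield a linear system in the 3 coefficients.
Solving, u(k) = -5k² + 6.
Then u(-4) = -74.

-74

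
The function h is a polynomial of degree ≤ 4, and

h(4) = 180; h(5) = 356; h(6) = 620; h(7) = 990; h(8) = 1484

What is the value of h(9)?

Write h(n) = an^4 + bn³ + cn² + dn + e; the 5 given values yield a linear system in the 5 coefficients.
Solving, the leading coefficient vanishes, and h(n) = 3n³ - n² + 2n - 4.
Then h(9) = 2120.

2120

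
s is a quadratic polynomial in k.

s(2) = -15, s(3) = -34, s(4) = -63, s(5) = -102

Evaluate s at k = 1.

Write s(k) = ak² + bk + c; the 4 given values yield a linear system in the 3 coefficients.
Solving, s(k) = -5k² + 6k - 7.
Then s(1) = -6.

-6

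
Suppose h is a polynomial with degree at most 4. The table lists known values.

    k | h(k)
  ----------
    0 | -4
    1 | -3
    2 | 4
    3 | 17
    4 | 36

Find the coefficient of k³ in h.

First differences: 1, 7, 13, 19. Second differences: 6, 6, 6.
Level-2 differences are constant, so h has degree 2.
Fitting a degree-2 polynomial gives h(k) = 3k² - 2k - 4.
The coefficient of k³ is 0.

0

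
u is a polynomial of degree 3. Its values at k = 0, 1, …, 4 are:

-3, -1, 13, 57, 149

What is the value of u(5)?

First differences: 2, 14, 44, 92. Second differences: 12, 30, 48. Third differences: 18, 18.
Level-3 differences are constant, so u has degree 3.
Extending the table by one column gives the next first difference 158, so u(5) = 149 + 158 = 307.

307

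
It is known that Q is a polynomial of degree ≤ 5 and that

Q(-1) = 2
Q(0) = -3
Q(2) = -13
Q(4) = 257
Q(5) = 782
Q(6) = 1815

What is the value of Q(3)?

Write Q(x) = ax^5 + bx^4 + cx³ + dx² + ex + p; the 6 given values yield a linear system in the 6 coefficients.
Solving, the leading coefficient vanishes, and Q(x) = 2x^4 - 3x³ - 3x² - 3x - 3.
Then Q(3) = 42.

42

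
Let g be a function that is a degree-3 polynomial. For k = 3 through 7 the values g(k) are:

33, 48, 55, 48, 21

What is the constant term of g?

0

First differences: 15, 7, -7, -27. Second differences: -8, -14, -20. Third differences: -6, -6.
Level-3 differences are constant, so g has degree 3.
Fitting a degree-3 polynomial gives g(k) = -k³ + 8k² - 4k.
The constant term is g(0) = 0.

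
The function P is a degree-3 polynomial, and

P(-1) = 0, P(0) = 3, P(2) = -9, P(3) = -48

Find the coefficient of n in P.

Write P(n) = an³ + bn² + cn + d; the 4 given values yield a linear system in the 4 coefficients.
Solving, P(n) = -2n³ - n² + 4n + 3.
The coefficient of n is 4.

4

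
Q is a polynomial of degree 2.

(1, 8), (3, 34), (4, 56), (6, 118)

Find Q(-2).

14

Write Q(m) = am² + bm + c; the 4 given values yield a linear system in the 3 coefficients.
Solving, Q(m) = 3m² + m + 4.
Then Q(-2) = 14.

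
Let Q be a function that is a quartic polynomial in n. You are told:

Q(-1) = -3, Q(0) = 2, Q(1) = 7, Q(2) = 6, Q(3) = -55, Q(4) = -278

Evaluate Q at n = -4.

-678

First differences: 5, 5, -1, -61, -223. Second differences: 0, -6, -60, -162. Third differences: -6, -54, -102. Fourth differences: -48, -48.
Level-4 differences are constant, so Q has degree 4.
Fitting a degree-4 polynomial gives Q(n) = -2n^4 + 3n³ + 2n² + 2n + 2.
Then Q(-4) = -678.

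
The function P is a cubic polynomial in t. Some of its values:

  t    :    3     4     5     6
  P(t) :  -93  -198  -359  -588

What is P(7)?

-897

Write P(t) = at³ + bt² + ct + d; the 4 given values yield a linear system in the 4 coefficients.
Solving, P(t) = -2t³ - 4t² - 3t + 6.
Then P(7) = -897.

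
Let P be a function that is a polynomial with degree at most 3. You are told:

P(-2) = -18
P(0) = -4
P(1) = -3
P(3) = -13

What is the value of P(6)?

-58

Write P(x) = ax³ + bx² + cx + d; the 4 given values yield a linear system in the 4 coefficients.
Solving, the leading coefficient vanishes, and P(x) = -2x² + 3x - 4.
Then P(6) = -58.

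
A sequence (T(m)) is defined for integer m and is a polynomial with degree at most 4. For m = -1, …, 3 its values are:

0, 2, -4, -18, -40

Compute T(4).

First differences: 2, -6, -14, -22. Second differences: -8, -8, -8.
Level-2 differences are constant, so T has degree 2.
Fitting a degree-2 polynomial gives T(m) = -4m² - 2m + 2.
Then T(4) = -70.

-70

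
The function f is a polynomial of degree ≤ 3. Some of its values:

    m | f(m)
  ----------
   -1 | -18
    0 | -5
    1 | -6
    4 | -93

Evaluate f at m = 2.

-21

Write f(m) = am³ + bm² + cm + d; the 4 given values yield a linear system in the 4 coefficients.
Solving, the leading coefficient vanishes, and f(m) = -7m² + 6m - 5.
Then f(2) = -21.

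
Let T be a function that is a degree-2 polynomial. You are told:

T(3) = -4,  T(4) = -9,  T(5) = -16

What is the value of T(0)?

Write T(t) = at² + bt + c; the 3 given values yield a linear system in the 3 coefficients.
Solving, T(t) = -t² + 2t - 1.
Then T(0) = -1.

-1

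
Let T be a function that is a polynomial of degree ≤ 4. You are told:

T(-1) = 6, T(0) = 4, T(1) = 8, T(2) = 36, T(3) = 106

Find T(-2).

First differences: -2, 4, 28, 70. Second differences: 6, 24, 42. Third differences: 18, 18.
Level-3 differences are constant, so T has degree 3.
Fitting a degree-3 polynomial gives T(k) = 3k³ + 3k² - 2k + 4.
Then T(-2) = -4.

-4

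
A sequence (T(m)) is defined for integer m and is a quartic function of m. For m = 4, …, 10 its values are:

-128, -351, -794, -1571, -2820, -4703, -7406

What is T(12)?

-16136

First differences: -223, -443, -777, -1249, -1883, -2703. Second differences: -220, -334, -472, -634, -820. Third differences: -114, -138, -162, -186. Fourth differences: -24, -24, -24.
Level-4 differences are constant, so T has degree 4.
Fitting a degree-4 polynomial gives T(m) = -m^4 + 3m³ - 4m² - m + 4.
Then T(12) = -16136.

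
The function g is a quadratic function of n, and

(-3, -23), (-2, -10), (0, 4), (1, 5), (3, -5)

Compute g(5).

Write g(n) = an² + bn + c; the 5 given values yield a linear system in the 3 coefficients.
Solving, g(n) = -2n² + 3n + 4.
Then g(5) = -31.

-31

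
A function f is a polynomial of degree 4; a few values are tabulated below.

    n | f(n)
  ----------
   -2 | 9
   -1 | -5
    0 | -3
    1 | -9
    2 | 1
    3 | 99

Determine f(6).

2361

First differences: -14, 2, -6, 10, 98. Second differences: 16, -8, 16, 88. Third differences: -24, 24, 72. Fourth differences: 48, 48.
Level-4 differences are constant, so f has degree 4.
Fitting a degree-4 polynomial gives f(n) = 2n^4 - 6n² - 2n - 3.
Then f(6) = 2361.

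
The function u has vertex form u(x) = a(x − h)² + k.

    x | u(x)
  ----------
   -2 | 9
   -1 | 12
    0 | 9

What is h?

-1

First differences 3, -3; second difference -6 = 2a, so a = -3.
Expanding, the x-coefficient is −2ah = 6h; matching it to the data gives h = -1, and then k = 12.
So u(x) = -3(x + 1)² + 12.
Hence h = -1.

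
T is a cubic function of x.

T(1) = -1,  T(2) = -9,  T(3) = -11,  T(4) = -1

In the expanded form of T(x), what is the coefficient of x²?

Write T(x) = ax³ + bx² + cx + d; the 4 given values yield a linear system in the 4 coefficients.
Solving, T(x) = x³ - 3x² - 6x + 7.
The coefficient of x² is -3.

-3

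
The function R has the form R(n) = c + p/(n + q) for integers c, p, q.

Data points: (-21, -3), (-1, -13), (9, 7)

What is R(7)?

11

(R(n) − c)(n + q) = p for each data point; the three points give a linear system in c and q, then p follows.
Solving: c = -1, q = -3, p = 48, so R(n) = -1 + 48/(n − 3).
Then R(7) = -1 + 48/4 = 11.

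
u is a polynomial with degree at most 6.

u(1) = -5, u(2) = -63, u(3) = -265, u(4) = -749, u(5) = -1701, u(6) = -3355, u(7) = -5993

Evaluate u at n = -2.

-35

First differences: -58, -202, -484, -952, -1654, -2638. Second differences: -144, -282, -468, -702, -984. Third differences: -138, -186, -234, -282. Fourth differences: -48, -48, -48.
Level-4 differences are constant, so u has degree 4.
Fitting a degree-4 polynomial gives u(n) = -2n^4 - 3n³ - 4n² + 5n - 1.
Then u(-2) = -35.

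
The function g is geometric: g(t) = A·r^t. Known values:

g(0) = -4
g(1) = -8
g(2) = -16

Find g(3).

-32

Consecutive ratio: -8/(-4) = 2, and -16/(-8) = 2, so r = 2.
Then A·2^0 = -4 gives A = -4, and g(t) = -4·2^t.
g(3) = -4·2^3 = -32.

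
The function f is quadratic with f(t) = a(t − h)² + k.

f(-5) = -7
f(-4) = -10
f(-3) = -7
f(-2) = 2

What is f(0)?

First differences -3, 3, 9; second difference 6 = 2a, so a = 3.
Expanding, the t-coefficient is −2ah = -6h; matching it to the data gives h = -4, and then k = -10.
So f(t) = 3(t + 4)² − 10.
f(0) = 3·4² − 10 = 38.

38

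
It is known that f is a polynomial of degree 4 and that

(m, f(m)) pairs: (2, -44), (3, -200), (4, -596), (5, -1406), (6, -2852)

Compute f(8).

-8780

Write f(m) = am^4 + bm³ + cm² + dm + e; the 5 given values yield a linear system in the 5 coefficients.
Solving, f(m) = -2m^4 - m³ - m² - 2m + 4.
Then f(8) = -8780.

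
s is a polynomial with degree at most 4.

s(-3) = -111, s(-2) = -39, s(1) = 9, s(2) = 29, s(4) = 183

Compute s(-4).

-241

Write s(x) = ax^4 + bx³ + cx² + dx + e; the 5 given values yield a linear system in the 5 coefficients.
Solving, the leading coefficient vanishes, and s(x) = 3x³ - 2x² + 5x + 3.
Then s(-4) = -241.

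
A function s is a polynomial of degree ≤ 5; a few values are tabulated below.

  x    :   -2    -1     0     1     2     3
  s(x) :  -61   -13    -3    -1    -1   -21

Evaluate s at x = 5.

-313

First differences: 48, 10, 2, 0, -20. Second differences: -38, -8, -2, -20. Third differences: 30, 6, -18. Fourth differences: -24, -24.
Level-4 differences are constant, so s has degree 4.
Fitting a degree-4 polynomial gives s(x) = -x^4 + 3x³ - 3x² + 3x - 3.
Then s(5) = -313.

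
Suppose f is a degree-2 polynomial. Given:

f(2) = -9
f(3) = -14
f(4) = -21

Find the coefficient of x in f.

0

Write f(x) = ax² + bx + c; the 3 given values yield a linear system in the 3 coefficients.
Solving, f(x) = -x² - 5.
The coefficient of x is 0.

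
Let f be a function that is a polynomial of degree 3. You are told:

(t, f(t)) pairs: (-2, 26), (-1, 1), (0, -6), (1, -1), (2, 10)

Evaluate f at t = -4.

Write f(t) = at³ + bt² + ct + d; the 5 given values yield a linear system in the 4 coefficients.
Solving, f(t) = -t³ + 6t² - 6.
Then f(-4) = 154.

154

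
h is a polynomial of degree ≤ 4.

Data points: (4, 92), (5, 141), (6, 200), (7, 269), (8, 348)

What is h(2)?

24

Write h(x) = ax^4 + bx³ + cx² + dx + e; the 5 given values yield a linear system in the 5 coefficients.
Solving, the top 2 coefficients vanish, and h(x) = 5x² + 4x - 4.
Then h(2) = 24.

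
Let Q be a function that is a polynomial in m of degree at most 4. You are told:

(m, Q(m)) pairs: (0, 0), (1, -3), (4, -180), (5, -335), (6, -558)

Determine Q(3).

Write Q(m) = am^4 + bm³ + cm² + dm + e; the 5 given values yield a linear system in the 5 coefficients.
Solving, the leading coefficient vanishes, and Q(m) = -2m³ - 4m² + 3m.
Then Q(3) = -81.

-81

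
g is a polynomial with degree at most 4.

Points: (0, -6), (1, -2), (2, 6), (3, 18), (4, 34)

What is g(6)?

First differences: 4, 8, 12, 16. Second differences: 4, 4, 4.
Level-2 differences are constant, so g has degree 2.
Fitting a degree-2 polynomial gives g(m) = 2m² + 2m - 6.
Then g(6) = 78.

78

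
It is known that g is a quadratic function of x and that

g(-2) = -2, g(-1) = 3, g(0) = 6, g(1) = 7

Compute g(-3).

First differences: 5, 3, 1. Second differences: -2, -2.
Level-2 differences are constant, so g has degree 2.
Fitting a degree-2 polynomial gives g(x) = -x² + 2x + 6.
Then g(-3) = -9.

-9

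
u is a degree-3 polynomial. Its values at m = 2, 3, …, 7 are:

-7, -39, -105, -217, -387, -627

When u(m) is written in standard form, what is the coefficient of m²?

1

First differences: -32, -66, -112, -170, -240. Second differences: -34, -46, -58, -70. Third differences: -12, -12, -12.
Level-3 differences are constant, so u has degree 3.
Fitting a degree-3 polynomial gives u(m) = -2m³ + m² + m + 3.
The coefficient of m² is 1.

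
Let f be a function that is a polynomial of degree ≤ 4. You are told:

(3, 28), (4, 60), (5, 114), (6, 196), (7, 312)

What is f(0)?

4

First differences: 32, 54, 82, 116. Second differences: 22, 28, 34. Third differences: 6, 6.
Level-3 differences are constant, so f has degree 3.
Fitting a degree-3 polynomial gives f(t) = t³ - t² + 2t + 4.
Then f(0) = 4.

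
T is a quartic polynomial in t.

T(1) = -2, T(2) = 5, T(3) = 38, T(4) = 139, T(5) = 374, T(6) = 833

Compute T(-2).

73

First differences: 7, 33, 101, 235, 459. Second differences: 26, 68, 134, 224. Third differences: 42, 66, 90. Fourth differences: 24, 24.
Level-4 differences are constant, so T has degree 4.
Fitting a degree-4 polynomial gives T(t) = t^4 - 3t³ + 6t² - 5t - 1.
Then T(-2) = 73.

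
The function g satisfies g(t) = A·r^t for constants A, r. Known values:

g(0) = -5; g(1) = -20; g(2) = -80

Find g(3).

Consecutive ratio: -20/(-5) = 4, and -80/(-20) = 4, so r = 4.
Then A·4^0 = -5 gives A = -5, and g(t) = -5·4^t.
g(3) = -5·4^3 = -320.

-320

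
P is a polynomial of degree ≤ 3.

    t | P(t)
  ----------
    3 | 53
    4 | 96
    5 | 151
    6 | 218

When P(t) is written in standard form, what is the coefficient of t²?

6

First differences: 43, 55, 67. Second differences: 12, 12.
Level-2 differences are constant, so P has degree 2.
Fitting a degree-2 polynomial gives P(t) = 6t² + t - 4.
The coefficient of t² is 6.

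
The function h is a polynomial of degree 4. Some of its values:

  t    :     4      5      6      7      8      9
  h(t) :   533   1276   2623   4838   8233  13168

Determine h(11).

29338

Write h(t) = at^4 + bt³ + ct² + dt + e; the 6 given values yield a linear system in the 5 coefficients.
Solving, h(t) = 2t^4 + 5t + 1.
Then h(11) = 29338.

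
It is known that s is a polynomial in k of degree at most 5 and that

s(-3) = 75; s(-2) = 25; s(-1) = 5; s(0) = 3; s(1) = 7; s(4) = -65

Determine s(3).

Write s(k) = ak^5 + bk^4 + ck³ + dk² + ek + p; the 6 given values yield a linear system in the 6 coefficients.
Solving, the top 2 coefficients vanish, and s(k) = -2k³ + 3k² + 3k + 3.
Then s(3) = -15.

-15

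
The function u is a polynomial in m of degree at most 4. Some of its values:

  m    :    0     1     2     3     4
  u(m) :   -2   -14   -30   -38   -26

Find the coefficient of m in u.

First differences: -12, -16, -8, 12. Second differences: -4, 8, 20. Third differences: 12, 12.
Level-3 differences are constant, so u has degree 3.
Fitting a degree-3 polynomial gives u(m) = 2m³ - 8m² - 6m - 2.
The coefficient of m is -6.

-6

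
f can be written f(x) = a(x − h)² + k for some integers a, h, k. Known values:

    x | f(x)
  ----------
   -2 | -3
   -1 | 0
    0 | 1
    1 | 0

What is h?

First differences 3, 1, -1; second difference -2 = 2a, so a = -1.
Expanding, the x-coefficient is −2ah = 2h; matching it to the data gives h = 0, and then k = 1.
So f(x) = -1(x + 0)² + 1.
Hence h = 0.

0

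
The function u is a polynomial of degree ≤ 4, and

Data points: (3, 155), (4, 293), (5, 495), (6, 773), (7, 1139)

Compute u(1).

First differences: 138, 202, 278, 366. Second differences: 64, 76, 88. Third differences: 12, 12.
Level-3 differences are constant, so u has degree 3.
Fitting a degree-3 polynomial gives u(m) = 2m³ + 8m² + 8m + 5.
Then u(1) = 23.

23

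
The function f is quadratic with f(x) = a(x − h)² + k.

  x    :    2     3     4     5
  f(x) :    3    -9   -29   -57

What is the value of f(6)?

First differences -12, -20, -28; second difference -8 = 2a, so a = -4.
Expanding, the x-coefficient is −2ah = 8h; matching it to the data gives h = 1, and then k = 7.
So f(x) = -4(x − 1)² + 7.
f(6) = -4·5² + 7 = -93.

-93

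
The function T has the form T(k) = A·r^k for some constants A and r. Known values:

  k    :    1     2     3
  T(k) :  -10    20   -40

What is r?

-2

Consecutive ratio: 20/(-10) = -2, and -40/20 = -2, so r = -2.
Then A·(-2)^1 = -10 gives A = 5, and T(k) = 5·(-2)^k.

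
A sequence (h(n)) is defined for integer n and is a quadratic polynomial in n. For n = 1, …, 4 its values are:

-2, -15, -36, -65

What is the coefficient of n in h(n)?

-1

First differences: -13, -21, -29. Second differences: -8, -8.
Level-2 differences are constant, so h has degree 2.
Fitting a degree-2 polynomial gives h(n) = -4n² - n + 3.
The coefficient of n is -1.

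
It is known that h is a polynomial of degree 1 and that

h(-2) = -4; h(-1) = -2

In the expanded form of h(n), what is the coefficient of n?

Write h(n) = an + b; the 2 given values yield a linear system in the 2 coefficients.
Solving, h(n) = 2n.
The coefficient of n is 2.

2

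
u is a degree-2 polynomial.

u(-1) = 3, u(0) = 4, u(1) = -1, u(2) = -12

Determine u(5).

First differences: 1, -5, -11. Second differences: -6, -6.
Level-2 differences are constant, so u has degree 2.
Fitting a degree-2 polynomial gives u(t) = -3t² - 2t + 4.
Then u(5) = -81.

-81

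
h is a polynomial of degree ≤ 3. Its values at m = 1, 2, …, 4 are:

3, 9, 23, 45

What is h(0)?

First differences: 6, 14, 22. Second differences: 8, 8.
Level-2 differences are constant, so h has degree 2.
Fitting a degree-2 polynomial gives h(m) = 4m² - 6m + 5.
The constant term is h(0) = 5.

5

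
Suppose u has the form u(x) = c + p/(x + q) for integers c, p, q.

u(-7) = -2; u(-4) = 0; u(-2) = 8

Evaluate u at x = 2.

-8

(u(x) − c)(x + q) = p for each data point; the three points give a linear system in c and q, then p follows.
Solving: c = -4, q = 1, p = -12, so u(x) = -4 − 12/(x + 1).
Then u(2) = -4 − 12/3 = -8.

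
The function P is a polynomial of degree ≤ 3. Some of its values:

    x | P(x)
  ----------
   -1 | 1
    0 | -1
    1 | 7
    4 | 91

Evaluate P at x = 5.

Write P(x) = ax³ + bx² + cx + d; the 4 given values yield a linear system in the 4 coefficients.
Solving, the leading coefficient vanishes, and P(x) = 5x² + 3x - 1.
Then P(5) = 139.

139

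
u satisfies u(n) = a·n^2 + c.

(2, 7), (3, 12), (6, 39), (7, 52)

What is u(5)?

28

From u(2) = 7 and u(3) = 12: 4a + c = 7 and 9a + c = 12.
Subtracting: 5a = 5, so a = 1; then c = 7 − 1·4 = 3.
So u(n) = 1n² + 3, and u(5) = 28.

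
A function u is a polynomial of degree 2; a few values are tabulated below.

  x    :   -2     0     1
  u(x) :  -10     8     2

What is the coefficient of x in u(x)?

Write u(x) = ax² + bx + c; the 3 given values yield a linear system in the 3 coefficients.
Solving, u(x) = -5x² - x + 8.
The coefficient of x is -1.

-1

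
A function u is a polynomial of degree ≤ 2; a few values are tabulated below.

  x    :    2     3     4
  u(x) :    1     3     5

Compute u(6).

First differences: 2, 2.
Level-1 differences are constant, so u has degree 1.
Fitting a degree-1 polynomial gives u(x) = 2x - 3.
Then u(6) = 9.

9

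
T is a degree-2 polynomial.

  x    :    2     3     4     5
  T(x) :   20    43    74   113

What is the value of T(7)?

215

Write T(x) = ax² + bx + c; the 4 given values yield a linear system in the 3 coefficients.
Solving, T(x) = 4x² + 3x - 2.
Then T(7) = 215.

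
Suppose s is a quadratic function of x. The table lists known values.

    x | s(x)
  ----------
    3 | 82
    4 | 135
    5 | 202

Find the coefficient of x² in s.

7

Write s(x) = ax² + bx + c; the 3 given values yield a linear system in the 3 coefficients.
Solving, s(x) = 7x² + 4x + 7.
The coefficient of x² is 7.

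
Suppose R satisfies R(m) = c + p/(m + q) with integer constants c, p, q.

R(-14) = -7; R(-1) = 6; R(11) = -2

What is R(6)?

-1

(R(m) − c)(m + q) = p for each data point; the three points give a linear system in c and q, then p follows.
Solving: c = -4, q = 4, p = 30, so R(m) = -4 + 30/(m + 4).
Then R(6) = -4 + 30/10 = -1.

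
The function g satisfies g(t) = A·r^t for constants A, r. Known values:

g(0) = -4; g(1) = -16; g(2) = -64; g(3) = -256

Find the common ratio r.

4

Consecutive ratio: -16/(-4) = 4, and -64/(-16) = 4, so r = 4.
Then A·4^0 = -4 gives A = -4, and g(t) = -4·4^t.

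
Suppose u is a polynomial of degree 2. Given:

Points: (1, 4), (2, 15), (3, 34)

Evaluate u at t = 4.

Write u(t) = at² + bt + c; the 3 given values yield a linear system in the 3 coefficients.
Solving, u(t) = 4t² - t + 1.
Then u(4) = 61.

61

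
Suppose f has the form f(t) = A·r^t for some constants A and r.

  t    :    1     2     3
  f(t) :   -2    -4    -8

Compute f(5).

-32

Consecutive ratio: -4/(-2) = 2, and -8/(-4) = 2, so r = 2.
Then A·2^1 = -2 gives A = -1, and f(t) = -1·2^t.
f(5) = -1·2^5 = -32.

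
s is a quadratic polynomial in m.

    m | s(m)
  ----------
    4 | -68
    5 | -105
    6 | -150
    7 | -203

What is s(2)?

Write s(m) = am² + bm + c; the 4 given values yield a linear system in the 3 coefficients.
Solving, s(m) = -4m² - m.
Then s(2) = -18.

-18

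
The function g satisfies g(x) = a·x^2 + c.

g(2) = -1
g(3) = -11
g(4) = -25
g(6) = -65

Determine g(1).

From g(2) = -1 and g(3) = -11: 4a + c = -1 and 9a + c = -11.
Subtracting: 5a = -10, so a = -2; then c = -1 − (-2)·4 = 7.
So g(x) = -2x² + 7, and g(1) = 5.

5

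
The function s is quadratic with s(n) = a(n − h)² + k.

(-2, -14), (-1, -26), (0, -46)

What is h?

First differences -12, -20; second difference -8 = 2a, so a = -4.
Expanding, the n-coefficient is −2ah = 8h; matching it to the data gives h = -3, and then k = -10.
So s(n) = -4(n + 3)² − 10.
Hence h = -3.

-3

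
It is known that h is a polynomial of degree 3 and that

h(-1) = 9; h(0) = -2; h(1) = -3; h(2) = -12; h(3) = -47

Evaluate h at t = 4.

-126

Write h(t) = at³ + bt² + ct + d; the 5 given values yield a linear system in the 4 coefficients.
Solving, h(t) = -3t³ + 5t² - 3t - 2.
Then h(4) = -126.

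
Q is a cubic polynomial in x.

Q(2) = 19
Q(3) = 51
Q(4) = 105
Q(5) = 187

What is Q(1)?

3

Write Q(x) = ax³ + bx² + cx + d; the 4 given values yield a linear system in the 4 coefficients.
Solving, Q(x) = x³ + 2x² + 3x - 3.
Then Q(1) = 3.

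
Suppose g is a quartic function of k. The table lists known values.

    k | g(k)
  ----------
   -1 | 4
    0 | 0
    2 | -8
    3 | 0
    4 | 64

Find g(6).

648

Write g(k) = ak^4 + bk³ + ck² + dk + e; the 5 given values yield a linear system in the 5 coefficients.
Solving, g(k) = k^4 - 3k³.
Then g(6) = 648.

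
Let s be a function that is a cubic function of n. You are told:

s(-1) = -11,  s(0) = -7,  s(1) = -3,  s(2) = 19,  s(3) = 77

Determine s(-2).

Write s(n) = an³ + bn² + cn + d; the 5 given values yield a linear system in the 4 coefficients.
Solving, s(n) = 3n³ + n - 7.
Then s(-2) = -33.

-33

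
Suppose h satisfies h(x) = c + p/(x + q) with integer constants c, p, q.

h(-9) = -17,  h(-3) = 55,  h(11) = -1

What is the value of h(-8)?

(h(x) − c)(x + q) = p for each data point; the three points give a linear system in c and q, then p follows.
Solving: c = -5, q = 4, p = 60, so h(x) = -5 + 60/(x + 4).
Then h(-8) = -5 + 60/(-4) = -20.

-20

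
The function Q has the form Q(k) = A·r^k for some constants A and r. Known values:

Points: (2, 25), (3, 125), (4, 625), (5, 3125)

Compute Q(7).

Consecutive ratio: 125/25 = 5, and 625/125 = 5, so r = 5.
Then A·5^2 = 25 gives A = 1, and Q(k) = 1·5^k.
Q(7) = 1·5^7 = 78125.

78125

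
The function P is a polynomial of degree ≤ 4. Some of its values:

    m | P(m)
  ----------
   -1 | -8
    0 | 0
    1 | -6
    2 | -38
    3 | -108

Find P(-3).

-18

First differences: 8, -6, -32, -70. Second differences: -14, -26, -38. Third differences: -12, -12.
Level-3 differences are constant, so P has degree 3.
Fitting a degree-3 polynomial gives P(m) = -2m³ - 7m² + 3m.
Then P(-3) = -18.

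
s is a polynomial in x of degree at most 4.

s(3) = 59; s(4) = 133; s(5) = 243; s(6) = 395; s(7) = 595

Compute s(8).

849

First differences: 74, 110, 152, 200. Second differences: 36, 42, 48. Third differences: 6, 6.
Level-3 differences are constant, so s has degree 3.
Fitting a degree-3 polynomial gives s(x) = x³ + 6x² - 5x - 7.
Then s(8) = 849.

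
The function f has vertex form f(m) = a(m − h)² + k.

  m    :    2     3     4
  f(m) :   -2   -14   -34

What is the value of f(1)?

2

First differences -12, -20; second difference -8 = 2a, so a = -4.
Expanding, the m-coefficient is −2ah = 8h; matching it to the data gives h = 1, and then k = 2.
So f(m) = -4(m − 1)² + 2.
f(1) = -4·0² + 2 = 2.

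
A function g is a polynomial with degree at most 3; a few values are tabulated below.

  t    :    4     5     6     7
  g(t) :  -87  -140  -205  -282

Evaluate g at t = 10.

-585

First differences: -53, -65, -77. Second differences: -12, -12.
Level-2 differences are constant, so g has degree 2.
Fitting a degree-2 polynomial gives g(t) = -6t² + t + 5.
Then g(10) = -585.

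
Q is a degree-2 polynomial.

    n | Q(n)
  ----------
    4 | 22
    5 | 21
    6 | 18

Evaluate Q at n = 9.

-3

Write Q(n) = an² + bn + c; the 3 given values yield a linear system in the 3 coefficients.
Solving, Q(n) = -n² + 8n + 6.
Then Q(9) = -3.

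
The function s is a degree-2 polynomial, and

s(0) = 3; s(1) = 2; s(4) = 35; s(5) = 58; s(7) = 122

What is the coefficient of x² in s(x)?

Write s(x) = ax² + bx + c; the 5 given values yield a linear system in the 3 coefficients.
Solving, s(x) = 3x² - 4x + 3.
The coefficient of x² is 3.

3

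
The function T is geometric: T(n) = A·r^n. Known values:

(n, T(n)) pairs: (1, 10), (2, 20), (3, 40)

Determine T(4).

Consecutive ratio: 20/10 = 2, and 40/20 = 2, so r = 2.
Then A·2^1 = 10 gives A = 5, and T(n) = 5·2^n.
T(4) = 5·2^4 = 80.

80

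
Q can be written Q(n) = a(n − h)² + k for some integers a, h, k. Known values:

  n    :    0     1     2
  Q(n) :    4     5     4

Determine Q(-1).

1

First differences 1, -1; second difference -2 = 2a, so a = -1.
Expanding, the n-coefficient is −2ah = 2h; matching it to the data gives h = 1, and then k = 5.
So Q(n) = -1(n − 1)² + 5.
Q(-1) = -1·(-2)² + 5 = 1.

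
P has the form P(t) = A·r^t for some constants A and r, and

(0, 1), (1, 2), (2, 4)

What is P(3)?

Consecutive ratio: 2/1 = 2, and 4/2 = 2, so r = 2.
Then A·2^0 = 1 gives A = 1, and P(t) = 1·2^t.
P(3) = 1·2^3 = 8.

8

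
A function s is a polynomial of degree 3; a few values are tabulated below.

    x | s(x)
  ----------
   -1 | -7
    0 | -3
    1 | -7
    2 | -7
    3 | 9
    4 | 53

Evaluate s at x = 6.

273

First differences: 4, -4, 0, 16, 44. Second differences: -8, 4, 16, 28. Third differences: 12, 12, 12.
Level-3 differences are constant, so s has degree 3.
Fitting a degree-3 polynomial gives s(x) = 2x³ - 4x² - 2x - 3.
Then s(6) = 273.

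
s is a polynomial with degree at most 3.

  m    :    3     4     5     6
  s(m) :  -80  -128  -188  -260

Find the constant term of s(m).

-8

First differences: -48, -60, -72. Second differences: -12, -12.
Level-2 differences are constant, so s has degree 2.
Fitting a degree-2 polynomial gives s(m) = -6m² - 6m - 8.
The constant term is s(0) = -8.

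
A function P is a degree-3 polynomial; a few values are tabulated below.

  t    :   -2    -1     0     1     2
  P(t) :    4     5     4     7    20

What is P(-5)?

Write P(t) = at³ + bt² + ct + d; the 5 given values yield a linear system in the 4 coefficients.
Solving, P(t) = t³ + 2t² + 4.
Then P(-5) = -71.

-71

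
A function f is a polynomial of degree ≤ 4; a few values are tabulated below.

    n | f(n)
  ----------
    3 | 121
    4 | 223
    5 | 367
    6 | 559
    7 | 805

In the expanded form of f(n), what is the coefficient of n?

2

First differences: 102, 144, 192, 246. Second differences: 42, 48, 54. Third differences: 6, 6.
Level-3 differences are constant, so f has degree 3.
Fitting a degree-3 polynomial gives f(n) = n³ + 9n² + 2n + 7.
The coefficient of n is 2.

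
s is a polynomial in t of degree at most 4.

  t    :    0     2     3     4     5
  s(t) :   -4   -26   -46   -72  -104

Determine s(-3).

-16

Write s(t) = at^4 + bt³ + ct² + dt + e; the 5 given values yield a linear system in the 5 coefficients.
Solving, the top 2 coefficients vanish, and s(t) = -3t² - 5t - 4.
Then s(-3) = -16.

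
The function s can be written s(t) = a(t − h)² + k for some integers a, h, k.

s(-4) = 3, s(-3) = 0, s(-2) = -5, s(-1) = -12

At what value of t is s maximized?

-5

First differences -3, -5, -7; second difference -2 = 2a, so a = -1.
Expanding, the t-coefficient is −2ah = 2h; matching it to the data gives h = -5, and then k = 4.
So s(t) = -1(t + 5)² + 4.
Hence h = -5.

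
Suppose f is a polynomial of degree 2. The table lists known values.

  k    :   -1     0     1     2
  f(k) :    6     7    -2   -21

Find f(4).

First differences: 1, -9, -19. Second differences: -10, -10.
Level-2 differences are constant, so f has degree 2.
Fitting a degree-2 polynomial gives f(k) = -5k² - 4k + 7.
Then f(4) = -89.

-89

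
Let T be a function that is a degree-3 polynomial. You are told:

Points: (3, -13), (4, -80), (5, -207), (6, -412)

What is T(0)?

Write T(x) = ax³ + bx² + cx + d; the 4 given values yield a linear system in the 4 coefficients.
Solving, T(x) = -3x³ + 6x² + 2x + 8.
Then T(0) = 8.

8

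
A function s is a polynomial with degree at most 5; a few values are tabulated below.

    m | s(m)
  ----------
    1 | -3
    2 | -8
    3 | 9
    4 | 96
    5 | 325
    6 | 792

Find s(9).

First differences: -5, 17, 87, 229, 467. Second differences: 22, 70, 142, 238. Third differences: 48, 72, 96. Fourth differences: 24, 24.
Level-4 differences are constant, so s has degree 4.
Fitting a degree-4 polynomial gives s(m) = m^4 - 2m³ - 2m².
Then s(9) = 4941.

4941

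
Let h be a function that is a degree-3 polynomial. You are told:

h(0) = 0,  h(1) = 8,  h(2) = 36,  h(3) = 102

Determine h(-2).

Write h(t) = at³ + bt² + ct + d; the 4 given values yield a linear system in the 4 coefficients.
Solving, h(t) = 3t³ + t² + 4t.
Then h(-2) = -28.

-28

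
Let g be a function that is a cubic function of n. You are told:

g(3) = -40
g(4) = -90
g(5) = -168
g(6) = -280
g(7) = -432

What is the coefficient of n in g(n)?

First differences: -50, -78, -112, -152. Second differences: -28, -34, -40. Third differences: -6, -6.
Level-3 differences are constant, so g has degree 3.
Fitting a degree-3 polynomial gives g(n) = -n³ - 2n² + n + 2.
The coefficient of n is 1.

1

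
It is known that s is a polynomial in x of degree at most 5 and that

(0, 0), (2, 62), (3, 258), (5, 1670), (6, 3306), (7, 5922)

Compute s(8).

Write s(x) = ax^5 + bx^4 + cx³ + dx² + ex + p; the 6 given values yield a linear system in the 6 coefficients.
Solving, the leading coefficient vanishes, and s(x) = 2x^4 + 3x³ + 2x² - x.
Then s(8) = 9848.

9848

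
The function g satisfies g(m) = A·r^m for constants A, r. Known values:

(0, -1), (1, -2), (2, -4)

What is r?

Consecutive ratio: -2/(-1) = 2, and -4/(-2) = 2, so r = 2.
Then A·2^0 = -1 gives A = -1, and g(m) = -1·2^m.

2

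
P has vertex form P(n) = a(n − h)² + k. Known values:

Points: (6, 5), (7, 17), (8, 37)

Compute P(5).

First differences 12, 20; second difference 8 = 2a, so a = 4.
Expanding, the n-coefficient is −2ah = -8h; matching it to the data gives h = 5, and then k = 1.
So P(n) = 4(n − 5)² + 1.
P(5) = 4·0² + 1 = 1.

1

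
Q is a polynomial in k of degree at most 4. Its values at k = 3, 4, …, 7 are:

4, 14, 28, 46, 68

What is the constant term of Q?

-2

First differences: 10, 14, 18, 22. Second differences: 4, 4, 4.
Level-2 differences are constant, so Q has degree 2.
Fitting a degree-2 polynomial gives Q(k) = 2k² - 4k - 2.
The constant term is Q(0) = -2.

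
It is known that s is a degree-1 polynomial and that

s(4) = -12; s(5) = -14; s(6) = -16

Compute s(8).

-20

Write s(m) = am + b; the 3 given values yield a linear system in the 2 coefficients.
Solving, s(m) = -2m - 4.
Then s(8) = -20.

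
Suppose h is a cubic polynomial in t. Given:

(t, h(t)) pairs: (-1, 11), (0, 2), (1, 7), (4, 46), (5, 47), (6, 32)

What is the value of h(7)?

Write h(t) = at³ + bt² + ct + d; the 6 given values yield a linear system in the 4 coefficients.
Solving, h(t) = -t³ + 7t² - t + 2.
Then h(7) = -5.

-5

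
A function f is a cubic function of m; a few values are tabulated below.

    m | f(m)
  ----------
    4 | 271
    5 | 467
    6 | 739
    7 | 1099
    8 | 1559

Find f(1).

19

First differences: 196, 272, 360, 460. Second differences: 76, 88, 100. Third differences: 12, 12.
Level-3 differences are constant, so f has degree 3.
Fitting a degree-3 polynomial gives f(m) = 2m³ + 8m² + 2m + 7.
Then f(1) = 19.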